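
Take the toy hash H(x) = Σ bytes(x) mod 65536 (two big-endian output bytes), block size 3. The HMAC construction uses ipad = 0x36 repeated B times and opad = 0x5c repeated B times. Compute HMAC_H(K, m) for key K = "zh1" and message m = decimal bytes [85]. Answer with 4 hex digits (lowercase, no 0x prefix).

Key "zh1" = 7a 68 31 is exactly B = 3 bytes: K' = 7a 68 31.
K' ⊕ ipad = 4c 5e 07.  K' ⊕ opad = 26 34 6d.
Inner input = (K'⊕ipad) ∥ m = 4c 5e 07 ∥ 55.
Inner hash: sum = 76+94+7+85 = 262 → 01 06.
Outer input = (K'⊕opad) ∥ inner = 26 34 6d ∥ 01 06.
Outer hash (tag): sum = 38+52+109+1+6 = 206 → 00 ce.

00ce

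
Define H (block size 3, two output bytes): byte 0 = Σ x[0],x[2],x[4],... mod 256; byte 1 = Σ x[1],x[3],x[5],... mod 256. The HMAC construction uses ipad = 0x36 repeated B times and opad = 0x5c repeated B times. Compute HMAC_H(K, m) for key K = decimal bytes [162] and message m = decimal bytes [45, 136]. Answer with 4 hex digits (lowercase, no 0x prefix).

Key decimal bytes [162] = a2 is 1 byte ≤ B = 3; zero-pad to 3 bytes: K' = a2 00 00.
K' ⊕ ipad = 94 36 36.  K' ⊕ opad = fe 5c 5c.
Inner input = (K'⊕ipad) ∥ m = 94 36 36 ∥ 2d 88.
Inner hash: even-index sum = 338 mod 256 = 82; odd-index sum = 99 mod 256 = 99 → 52 63.
Outer input = (K'⊕opad) ∥ inner = fe 5c 5c ∥ 52 63.
Outer hash (tag): even-index sum = 445 mod 256 = 189; odd-index sum = 174 mod 256 = 174 → bd ae.

bdae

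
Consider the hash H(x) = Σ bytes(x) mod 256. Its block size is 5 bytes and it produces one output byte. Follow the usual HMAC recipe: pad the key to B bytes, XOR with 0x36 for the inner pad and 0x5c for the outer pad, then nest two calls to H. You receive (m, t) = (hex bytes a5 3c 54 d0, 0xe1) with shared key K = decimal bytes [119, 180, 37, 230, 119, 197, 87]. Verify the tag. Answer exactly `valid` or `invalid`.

Key decimal bytes [119, 180, 37, 230, 119, 197, 87] = 77 b4 25 e6 77 c5 57 is 7 bytes > B = 5, so hash it first: H(key) = c9, then zero-pad to 5 bytes: K' = c9 00 00 00 00.
K' ⊕ ipad = ff 36 36 36 36; K' ⊕ opad = 95 5c 5c 5c 5c.
Inner hash: sum = 255+54+54+54+54+165+60+84+208 = 988; mod 256 = 220 → dc.
Outer hash (recomputed tag): sum = 149+92+92+92+92+220 = 737; mod 256 = 225 → e1.
Recomputed tag = e1; claimed = e1 → match.

valid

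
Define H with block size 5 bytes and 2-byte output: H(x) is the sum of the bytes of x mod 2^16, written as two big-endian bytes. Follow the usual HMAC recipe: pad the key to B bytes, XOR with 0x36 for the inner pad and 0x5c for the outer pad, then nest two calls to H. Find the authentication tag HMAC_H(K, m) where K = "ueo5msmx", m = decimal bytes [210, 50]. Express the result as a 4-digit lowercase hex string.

Key "ueo5msmx" = 75 65 6f 35 6d 73 6d 78 is 8 bytes > B = 5, so hash it first: H(key) = 03 43, then zero-pad to 5 bytes: K' = 03 43 00 00 00.
K' ⊕ ipad = 35 75 36 36 36.  K' ⊕ opad = 5f 1f 5c 5c 5c.
Inner input = (K'⊕ipad) ∥ m = 35 75 36 36 36 ∥ d2 32.
Inner hash: sum = 53+117+54+54+54+210+50 = 592 → 02 50.
Outer input = (K'⊕opad) ∥ inner = 5f 1f 5c 5c 5c ∥ 02 50.
Outer hash (tag): sum = 95+31+92+92+92+2+80 = 484 → 01 e4.

01e4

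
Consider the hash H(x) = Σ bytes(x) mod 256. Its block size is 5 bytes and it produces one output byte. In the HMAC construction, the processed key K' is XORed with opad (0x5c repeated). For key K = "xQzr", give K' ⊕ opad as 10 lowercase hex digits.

Key "xQzr" = 78 51 7a 72 is 4 bytes ≤ B = 5; zero-pad to 5 bytes: K' = 78 51 7a 72 00.
XOR each byte with 0x5c: 78⊕5c=24, 51⊕5c=0d, 7a⊕5c=26, 72⊕5c=2e, 00⊕5c=5c.

240d262e5c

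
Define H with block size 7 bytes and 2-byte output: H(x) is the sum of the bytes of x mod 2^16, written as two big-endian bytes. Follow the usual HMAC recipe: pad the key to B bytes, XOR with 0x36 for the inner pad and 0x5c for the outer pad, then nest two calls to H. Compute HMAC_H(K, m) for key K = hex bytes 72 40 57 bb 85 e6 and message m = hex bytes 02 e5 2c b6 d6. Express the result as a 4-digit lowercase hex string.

0331

Key hex bytes 72 40 57 bb 85 e6 is 6 bytes ≤ B = 7; zero-pad to 7 bytes: K' = 72 40 57 bb 85 e6 00.
K' ⊕ ipad = 44 76 61 8d b3 d0 36.  K' ⊕ opad = 2e 1c 0b e7 d9 ba 5c.
Inner input = (K'⊕ipad) ∥ m = 44 76 61 8d b3 d0 36 ∥ 02 e5 2c b6 d6.
Inner hash: sum = 68+118+97+141+179+208+54+2+229+44+182+214 = 1536 → 06 00.
Outer input = (K'⊕opad) ∥ inner = 2e 1c 0b e7 d9 ba 5c ∥ 06 00.
Outer hash (tag): sum = 46+28+11+231+217+186+92+6+0 = 817 → 03 31.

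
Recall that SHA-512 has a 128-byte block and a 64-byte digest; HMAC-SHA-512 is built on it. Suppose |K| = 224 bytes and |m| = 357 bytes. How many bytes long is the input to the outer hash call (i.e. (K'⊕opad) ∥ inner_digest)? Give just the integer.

192

Key is 224 > 128 bytes, so it is hashed to 64 bytes then zero-padded to 128: |K'| = 128.
Outer input = (K'⊕opad) ∥ H(inner) → 128 + 64 = 192 bytes.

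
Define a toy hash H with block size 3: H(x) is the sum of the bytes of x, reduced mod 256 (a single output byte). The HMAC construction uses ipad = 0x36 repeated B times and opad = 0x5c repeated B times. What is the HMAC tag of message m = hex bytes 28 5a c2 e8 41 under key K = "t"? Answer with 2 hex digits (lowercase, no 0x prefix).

fb

Key "t" = 74 is 1 byte ≤ B = 3; zero-pad to 3 bytes: K' = 74 00 00.
K' ⊕ ipad = 42 36 36.  K' ⊕ opad = 28 5c 5c.
Inner input = (K'⊕ipad) ∥ m = 42 36 36 ∥ 28 5a c2 e8 41.
Inner hash: sum = 66+54+54+40+90+194+232+65 = 795; mod 256 = 27 → 1b.
Outer input = (K'⊕opad) ∥ inner = 28 5c 5c ∥ 1b.
Outer hash (tag): sum = 40+92+92+27 = 251 → fb.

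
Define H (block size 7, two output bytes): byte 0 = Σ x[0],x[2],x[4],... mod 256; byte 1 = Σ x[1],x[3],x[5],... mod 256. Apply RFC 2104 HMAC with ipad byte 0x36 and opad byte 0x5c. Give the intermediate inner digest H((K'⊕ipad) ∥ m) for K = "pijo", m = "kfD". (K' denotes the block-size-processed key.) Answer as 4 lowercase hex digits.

Key "pijo" = 70 69 6a 6f is 4 bytes ≤ B = 7; zero-pad to 7 bytes: K' = 70 69 6a 6f 00 00 00.
K' ⊕ ipad = 46 5f 5c 59 36 36 36.
Inner input = 46 5f 5c 59 36 36 36 ∥ 6b 66 44.
Inner hash: even-index sum = 372 mod 256 = 116; odd-index sum = 413 mod 256 = 157 → 74 9d.

749d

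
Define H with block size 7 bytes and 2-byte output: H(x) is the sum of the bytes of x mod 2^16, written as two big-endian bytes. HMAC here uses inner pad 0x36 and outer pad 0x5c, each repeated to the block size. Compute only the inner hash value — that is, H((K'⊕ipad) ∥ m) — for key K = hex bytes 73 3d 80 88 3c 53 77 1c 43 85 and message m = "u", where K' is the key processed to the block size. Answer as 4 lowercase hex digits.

024c

Key hex bytes 73 3d 80 88 3c 53 77 1c 43 85 is 10 bytes > B = 7, so hash it first: H(key) = 03 a2, then zero-pad to 7 bytes: K' = 03 a2 00 00 00 00 00.
K' ⊕ ipad = 35 94 36 36 36 36 36.
Inner input = 35 94 36 36 36 36 36 ∥ 75.
Inner hash: sum = 53+148+54+54+54+54+54+117 = 588 → 02 4c.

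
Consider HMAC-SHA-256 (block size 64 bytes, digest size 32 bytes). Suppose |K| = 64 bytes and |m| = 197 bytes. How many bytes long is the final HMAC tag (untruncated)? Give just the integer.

32

The tag is one SHA-256 digest: 32 bytes.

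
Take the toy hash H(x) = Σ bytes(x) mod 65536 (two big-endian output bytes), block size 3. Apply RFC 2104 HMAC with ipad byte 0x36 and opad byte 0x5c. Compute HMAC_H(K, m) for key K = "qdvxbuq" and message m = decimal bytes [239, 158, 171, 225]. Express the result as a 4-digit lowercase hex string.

01d6

Key "qdvxbuq" = 71 64 76 78 62 75 71 is 7 bytes > B = 3, so hash it first: H(key) = 03 0b, then zero-pad to 3 bytes: K' = 03 0b 00.
K' ⊕ ipad = 35 3d 36.  K' ⊕ opad = 5f 57 5c.
Inner input = (K'⊕ipad) ∥ m = 35 3d 36 ∥ ef 9e ab e1.
Inner hash: sum = 53+61+54+239+158+171+225 = 961 → 03 c1.
Outer input = (K'⊕opad) ∥ inner = 5f 57 5c ∥ 03 c1.
Outer hash (tag): sum = 95+87+92+3+193 = 470 → 01 d6.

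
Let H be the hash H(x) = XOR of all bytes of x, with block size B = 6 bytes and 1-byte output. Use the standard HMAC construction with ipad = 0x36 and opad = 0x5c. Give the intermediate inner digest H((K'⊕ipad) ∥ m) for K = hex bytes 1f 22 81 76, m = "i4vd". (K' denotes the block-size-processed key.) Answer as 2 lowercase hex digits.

85

Key hex bytes 1f 22 81 76 is 4 bytes ≤ B = 6; zero-pad to 6 bytes: K' = 1f 22 81 76 00 00.
K' ⊕ ipad = 29 14 b7 40 36 36.
Inner input = 29 14 b7 40 36 36 ∥ 69 34 76 64.
Inner hash: XOR 29⊕14⊕b7⊕40⊕36⊕36⊕69⊕34⊕76⊕64 = 85.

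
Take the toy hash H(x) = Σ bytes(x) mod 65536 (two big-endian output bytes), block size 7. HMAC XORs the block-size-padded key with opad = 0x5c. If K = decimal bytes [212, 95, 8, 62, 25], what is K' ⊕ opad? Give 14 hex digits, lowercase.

Key decimal bytes [212, 95, 8, 62, 25] = d4 5f 08 3e 19 is 5 bytes ≤ B = 7; zero-pad to 7 bytes: K' = d4 5f 08 3e 19 00 00.
XOR each byte with 0x5c: d4⊕5c=88, 5f⊕5c=03, 08⊕5c=54, 3e⊕5c=62, 19⊕5c=45, 00⊕5c=5c, 00⊕5c=5c.

88035462455c5c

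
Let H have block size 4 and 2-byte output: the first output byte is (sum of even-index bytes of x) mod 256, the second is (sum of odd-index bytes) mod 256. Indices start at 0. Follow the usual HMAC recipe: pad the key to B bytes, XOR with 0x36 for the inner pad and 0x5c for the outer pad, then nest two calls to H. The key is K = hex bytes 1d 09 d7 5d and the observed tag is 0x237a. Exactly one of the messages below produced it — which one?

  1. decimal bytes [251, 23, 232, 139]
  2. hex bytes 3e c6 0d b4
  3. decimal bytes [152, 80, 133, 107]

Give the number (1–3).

Key hex bytes 1d 09 d7 5d is exactly B = 4 bytes: K' = 1d 09 d7 5d.
K' ⊕ ipad = 2b 3f e1 6b; K' ⊕ opad = 41 55 8b 01.
m1: inner = H(2b 3f e1 6b fb 17 e8 8b) = ef 4c; tag = H(41 55 8b 01 ef 4c) = bba2
m2: inner = H(2b 3f e1 6b 3e c6 0d b4) = 57 24; tag = H(41 55 8b 01 57 24) = 237a ← matches
m3: inner = H(2b 3f e1 6b 98 50 85 6b) = 29 65; tag = H(41 55 8b 01 29 65) = f5bb

2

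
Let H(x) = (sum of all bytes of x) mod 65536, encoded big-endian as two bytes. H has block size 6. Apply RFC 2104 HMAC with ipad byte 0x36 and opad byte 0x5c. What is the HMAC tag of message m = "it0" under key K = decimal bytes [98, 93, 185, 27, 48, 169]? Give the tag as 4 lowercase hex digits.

Key decimal bytes [98, 93, 185, 27, 48, 169] = 62 5d b9 1b 30 a9 is exactly B = 6 bytes: K' = 62 5d b9 1b 30 a9.
K' ⊕ ipad = 54 6b 8f 2d 06 9f.  K' ⊕ opad = 3e 01 e5 47 6c f5.
Inner input = (K'⊕ipad) ∥ m = 54 6b 8f 2d 06 9f ∥ 69 74 30.
Inner hash: sum = 84+107+143+45+6+159+105+116+48 = 813 → 03 2d.
Outer input = (K'⊕opad) ∥ inner = 3e 01 e5 47 6c f5 ∥ 03 2d.
Outer hash (tag): sum = 62+1+229+71+108+245+3+45 = 764 → 02 fc.

02fc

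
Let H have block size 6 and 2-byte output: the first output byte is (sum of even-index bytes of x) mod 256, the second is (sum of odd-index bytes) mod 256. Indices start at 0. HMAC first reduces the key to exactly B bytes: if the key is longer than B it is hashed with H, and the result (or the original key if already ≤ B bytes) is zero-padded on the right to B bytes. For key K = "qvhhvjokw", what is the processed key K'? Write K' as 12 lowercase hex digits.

35b300000000

|K| = 9 > B = 6, so first hash the key.
H(K): even-index sum = 565 mod 256 = 53; odd-index sum = 435 mod 256 = 179 → 35 b3.
Zero-pad H(K) = 35 b3 to 6 bytes: K' = 35 b3 00 00 00 00.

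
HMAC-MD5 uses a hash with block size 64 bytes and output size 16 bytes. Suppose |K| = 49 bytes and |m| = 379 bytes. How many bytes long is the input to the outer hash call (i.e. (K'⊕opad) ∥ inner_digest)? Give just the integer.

Key is 49 ≤ 64 bytes, zero-padded: |K'| = 64.
Outer input = (K'⊕opad) ∥ H(inner) → 64 + 16 = 80 bytes.

80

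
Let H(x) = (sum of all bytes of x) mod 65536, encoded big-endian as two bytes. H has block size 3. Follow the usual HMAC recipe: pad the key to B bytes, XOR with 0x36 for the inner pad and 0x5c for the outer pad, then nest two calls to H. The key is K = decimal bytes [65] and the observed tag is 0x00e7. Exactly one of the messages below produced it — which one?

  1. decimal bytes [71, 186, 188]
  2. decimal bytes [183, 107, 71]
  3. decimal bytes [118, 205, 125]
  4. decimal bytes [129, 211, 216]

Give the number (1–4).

4

Key decimal bytes [65] = 41 is 1 byte ≤ B = 3; zero-pad to 3 bytes: K' = 41 00 00.
K' ⊕ ipad = 77 36 36; K' ⊕ opad = 1d 5c 5c.
m1: inner = H(77 36 36 47 ba bc) = 02 a0; tag = H(1d 5c 5c 02 a0) = 0177
m2: inner = H(77 36 36 b7 6b 47) = 02 4c; tag = H(1d 5c 5c 02 4c) = 0123
m3: inner = H(77 36 36 76 cd 7d) = 02 a3; tag = H(1d 5c 5c 02 a3) = 017a
m4: inner = H(77 36 36 81 d3 d8) = 03 0f; tag = H(1d 5c 5c 03 0f) = 00e7 ← matches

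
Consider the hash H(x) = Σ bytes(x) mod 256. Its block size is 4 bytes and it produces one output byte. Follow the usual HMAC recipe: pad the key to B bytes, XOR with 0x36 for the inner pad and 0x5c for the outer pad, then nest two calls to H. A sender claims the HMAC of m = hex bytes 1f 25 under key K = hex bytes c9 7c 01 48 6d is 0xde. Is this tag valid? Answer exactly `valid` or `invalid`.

invalid

Key hex bytes c9 7c 01 48 6d is 5 bytes > B = 4, so hash it first: H(key) = fb, then zero-pad to 4 bytes: K' = fb 00 00 00.
K' ⊕ ipad = cd 36 36 36; K' ⊕ opad = a7 5c 5c 5c.
Inner hash: sum = 205+54+54+54+31+37 = 435; mod 256 = 179 → b3.
Outer hash (recomputed tag): sum = 167+92+92+92+179 = 622; mod 256 = 110 → 6e.
Recomputed tag = 6e; claimed = de → mismatch.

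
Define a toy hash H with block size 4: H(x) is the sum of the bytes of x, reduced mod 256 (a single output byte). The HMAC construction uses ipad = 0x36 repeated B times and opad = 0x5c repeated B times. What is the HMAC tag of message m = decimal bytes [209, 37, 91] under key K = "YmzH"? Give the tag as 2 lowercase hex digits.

Key "YmzH" = 59 6d 7a 48 is exactly B = 4 bytes: K' = 59 6d 7a 48.
K' ⊕ ipad = 6f 5b 4c 7e.  K' ⊕ opad = 05 31 26 14.
Inner input = (K'⊕ipad) ∥ m = 6f 5b 4c 7e ∥ d1 25 5b.
Inner hash: sum = 111+91+76+126+209+37+91 = 741; mod 256 = 229 → e5.
Outer input = (K'⊕opad) ∥ inner = 05 31 26 14 ∥ e5.
Outer hash (tag): sum = 5+49+38+20+229 = 341; mod 256 = 85 → 55.

55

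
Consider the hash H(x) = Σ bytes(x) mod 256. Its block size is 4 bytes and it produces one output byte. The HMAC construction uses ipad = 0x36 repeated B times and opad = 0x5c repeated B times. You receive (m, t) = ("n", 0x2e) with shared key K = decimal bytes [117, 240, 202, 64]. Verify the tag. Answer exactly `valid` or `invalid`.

invalid

Key decimal bytes [117, 240, 202, 64] = 75 f0 ca 40 is exactly B = 4 bytes: K' = 75 f0 ca 40.
K' ⊕ ipad = 43 c6 fc 76; K' ⊕ opad = 29 ac 96 1c.
Inner hash: sum = 67+198+252+118+110 = 745; mod 256 = 233 → e9.
Outer hash (recomputed tag): sum = 41+172+150+28+233 = 624; mod 256 = 112 → 70.
Recomputed tag = 70; claimed = 2e → mismatch.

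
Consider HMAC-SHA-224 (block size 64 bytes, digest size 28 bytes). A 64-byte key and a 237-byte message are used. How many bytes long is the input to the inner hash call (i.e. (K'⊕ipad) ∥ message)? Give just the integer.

Key is 64 ≤ 64 bytes, zero-padded: |K'| = 64.
Inner input = (K'⊕ipad) ∥ m → 64 + 237 = 301 bytes.

301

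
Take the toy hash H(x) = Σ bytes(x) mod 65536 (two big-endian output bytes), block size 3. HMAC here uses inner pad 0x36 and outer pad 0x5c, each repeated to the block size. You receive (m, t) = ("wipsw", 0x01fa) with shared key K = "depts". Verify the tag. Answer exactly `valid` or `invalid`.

invalid

Key "depts" = 64 65 70 74 73 is 5 bytes > B = 3, so hash it first: H(key) = 02 20, then zero-pad to 3 bytes: K' = 02 20 00.
K' ⊕ ipad = 34 16 36; K' ⊕ opad = 5e 7c 5c.
Inner hash: sum = 52+22+54+119+105+112+115+119 = 698 → 02 ba.
Outer hash (recomputed tag): sum = 94+124+92+2+186 = 498 → 01 f2.
Recomputed tag = 01f2; claimed = 01fa → mismatch.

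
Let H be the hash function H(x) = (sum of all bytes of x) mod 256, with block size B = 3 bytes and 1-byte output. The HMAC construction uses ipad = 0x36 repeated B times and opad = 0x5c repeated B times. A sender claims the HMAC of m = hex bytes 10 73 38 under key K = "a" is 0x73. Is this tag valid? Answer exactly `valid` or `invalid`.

valid

Key "a" = 61 is 1 byte ≤ B = 3; zero-pad to 3 bytes: K' = 61 00 00.
K' ⊕ ipad = 57 36 36; K' ⊕ opad = 3d 5c 5c.
Inner hash: sum = 87+54+54+16+115+56 = 382; mod 256 = 126 → 7e.
Outer hash (recomputed tag): sum = 61+92+92+126 = 371; mod 256 = 115 → 73.
Recomputed tag = 73; claimed = 73 → match.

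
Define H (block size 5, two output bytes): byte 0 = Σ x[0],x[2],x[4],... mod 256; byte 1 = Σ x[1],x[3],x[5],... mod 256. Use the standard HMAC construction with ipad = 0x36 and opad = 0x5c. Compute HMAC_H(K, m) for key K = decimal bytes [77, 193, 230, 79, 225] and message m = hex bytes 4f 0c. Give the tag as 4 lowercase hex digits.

47de

Key decimal bytes [77, 193, 230, 79, 225] = 4d c1 e6 4f e1 is exactly B = 5 bytes: K' = 4d c1 e6 4f e1.
K' ⊕ ipad = 7b f7 d0 79 d7.  K' ⊕ opad = 11 9d ba 13 bd.
Inner input = (K'⊕ipad) ∥ m = 7b f7 d0 79 d7 ∥ 4f 0c.
Inner hash: even-index sum = 558 mod 256 = 46; odd-index sum = 447 mod 256 = 191 → 2e bf.
Outer input = (K'⊕opad) ∥ inner = 11 9d ba 13 bd ∥ 2e bf.
Outer hash (tag): even-index sum = 583 mod 256 = 71; odd-index sum = 222 mod 256 = 222 → 47 de.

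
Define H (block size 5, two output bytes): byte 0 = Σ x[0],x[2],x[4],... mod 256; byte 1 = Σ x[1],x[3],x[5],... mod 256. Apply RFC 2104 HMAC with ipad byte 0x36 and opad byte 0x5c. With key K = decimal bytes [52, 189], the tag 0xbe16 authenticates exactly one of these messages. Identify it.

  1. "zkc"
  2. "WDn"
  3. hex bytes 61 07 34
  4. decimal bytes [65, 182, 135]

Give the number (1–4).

1

Key decimal bytes [52, 189] = 34 bd is 2 bytes ≤ B = 5; zero-pad to 5 bytes: K' = 34 bd 00 00 00.
K' ⊕ ipad = 02 8b 36 36 36; K' ⊕ opad = 68 e1 5c 5c 5c.
m1: inner = H(02 8b 36 36 36 7a 6b 63) = d9 9e; tag = H(68 e1 5c 5c 5c d9 9e) = be16 ← matches
m2: inner = H(02 8b 36 36 36 57 44 6e) = b2 86; tag = H(68 e1 5c 5c 5c b2 86) = a6ef
m3: inner = H(02 8b 36 36 36 61 07 34) = 75 56; tag = H(68 e1 5c 5c 5c 75 56) = 76b2
m4: inner = H(02 8b 36 36 36 41 b6 87) = 24 89; tag = H(68 e1 5c 5c 5c 24 89) = a961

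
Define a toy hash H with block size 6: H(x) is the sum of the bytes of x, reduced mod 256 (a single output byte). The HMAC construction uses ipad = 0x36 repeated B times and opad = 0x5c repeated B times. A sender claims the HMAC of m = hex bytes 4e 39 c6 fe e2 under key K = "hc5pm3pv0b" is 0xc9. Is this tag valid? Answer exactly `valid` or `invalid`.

invalid

Key "hc5pm3pv0b" = 68 63 35 70 6d 33 70 76 30 62 is 10 bytes > B = 6, so hash it first: H(key) = 88, then zero-pad to 6 bytes: K' = 88 00 00 00 00 00.
K' ⊕ ipad = be 36 36 36 36 36; K' ⊕ opad = d4 5c 5c 5c 5c 5c.
Inner hash: sum = 190+54+54+54+54+54+78+57+198+254+226 = 1273; mod 256 = 249 → f9.
Outer hash (recomputed tag): sum = 212+92+92+92+92+92+249 = 921; mod 256 = 153 → 99.
Recomputed tag = 99; claimed = c9 → mismatch.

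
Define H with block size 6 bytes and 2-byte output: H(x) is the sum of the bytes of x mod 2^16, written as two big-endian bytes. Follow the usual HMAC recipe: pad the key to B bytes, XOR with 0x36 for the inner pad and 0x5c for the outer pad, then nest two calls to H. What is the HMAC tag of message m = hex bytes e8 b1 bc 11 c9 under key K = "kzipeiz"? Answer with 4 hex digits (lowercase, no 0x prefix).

Key "kzipeiz" = 6b 7a 69 70 65 69 7a is 7 bytes > B = 6, so hash it first: H(key) = 03 06, then zero-pad to 6 bytes: K' = 03 06 00 00 00 00.
K' ⊕ ipad = 35 30 36 36 36 36.  K' ⊕ opad = 5f 5a 5c 5c 5c 5c.
Inner input = (K'⊕ipad) ∥ m = 35 30 36 36 36 36 ∥ e8 b1 bc 11 c9.
Inner hash: sum = 53+48+54+54+54+54+232+177+188+17+201 = 1132 → 04 6c.
Outer input = (K'⊕opad) ∥ inner = 5f 5a 5c 5c 5c 5c ∥ 04 6c.
Outer hash (tag): sum = 95+90+92+92+92+92+4+108 = 665 → 02 99.

0299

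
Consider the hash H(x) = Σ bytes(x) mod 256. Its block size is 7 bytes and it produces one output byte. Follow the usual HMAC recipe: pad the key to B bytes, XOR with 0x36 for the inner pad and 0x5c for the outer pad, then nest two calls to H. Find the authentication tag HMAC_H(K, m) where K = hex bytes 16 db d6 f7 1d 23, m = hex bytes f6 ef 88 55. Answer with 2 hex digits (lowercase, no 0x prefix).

08

Key hex bytes 16 db d6 f7 1d 23 is 6 bytes ≤ B = 7; zero-pad to 7 bytes: K' = 16 db d6 f7 1d 23 00.
K' ⊕ ipad = 20 ed e0 c1 2b 15 36.  K' ⊕ opad = 4a 87 8a ab 41 7f 5c.
Inner input = (K'⊕ipad) ∥ m = 20 ed e0 c1 2b 15 36 ∥ f6 ef 88 55.
Inner hash: sum = 32+237+224+193+43+21+54+246+239+136+85 = 1510; mod 256 = 230 → e6.
Outer input = (K'⊕opad) ∥ inner = 4a 87 8a ab 41 7f 5c ∥ e6.
Outer hash (tag): sum = 74+135+138+171+65+127+92+230 = 1032; mod 256 = 8 → 08.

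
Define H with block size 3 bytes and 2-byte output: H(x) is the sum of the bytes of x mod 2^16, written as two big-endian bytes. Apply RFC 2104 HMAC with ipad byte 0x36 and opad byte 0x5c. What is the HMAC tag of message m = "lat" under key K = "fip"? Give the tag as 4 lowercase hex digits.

00d3

Key "fip" = 66 69 70 is exactly B = 3 bytes: K' = 66 69 70.
K' ⊕ ipad = 50 5f 46.  K' ⊕ opad = 3a 35 2c.
Inner input = (K'⊕ipad) ∥ m = 50 5f 46 ∥ 6c 61 74.
Inner hash: sum = 80+95+70+108+97+116 = 566 → 02 36.
Outer input = (K'⊕opad) ∥ inner = 3a 35 2c ∥ 02 36.
Outer hash (tag): sum = 58+53+44+2+54 = 211 → 00 d3.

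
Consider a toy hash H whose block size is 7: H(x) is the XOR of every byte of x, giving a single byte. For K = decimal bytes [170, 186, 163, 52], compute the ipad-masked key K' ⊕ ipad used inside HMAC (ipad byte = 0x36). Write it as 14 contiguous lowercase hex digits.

9c8c9502363636

Key decimal bytes [170, 186, 163, 52] = aa ba a3 34 is 4 bytes ≤ B = 7; zero-pad to 7 bytes: K' = aa ba a3 34 00 00 00.
XOR each byte with 0x36: aa⊕36=9c, ba⊕36=8c, a3⊕36=95, 34⊕36=02, 00⊕36=36, 00⊕36=36, 00⊕36=36.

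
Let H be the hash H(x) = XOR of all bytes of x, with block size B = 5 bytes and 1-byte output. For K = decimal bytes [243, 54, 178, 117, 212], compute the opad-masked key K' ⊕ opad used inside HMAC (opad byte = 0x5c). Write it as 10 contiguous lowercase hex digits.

af6aee2988

Key decimal bytes [243, 54, 178, 117, 212] = f3 36 b2 75 d4 is exactly B = 5 bytes: K' = f3 36 b2 75 d4.
XOR each byte with 0x5c: f3⊕5c=af, 36⊕5c=6a, b2⊕5c=ee, 75⊕5c=29, d4⊕5c=88.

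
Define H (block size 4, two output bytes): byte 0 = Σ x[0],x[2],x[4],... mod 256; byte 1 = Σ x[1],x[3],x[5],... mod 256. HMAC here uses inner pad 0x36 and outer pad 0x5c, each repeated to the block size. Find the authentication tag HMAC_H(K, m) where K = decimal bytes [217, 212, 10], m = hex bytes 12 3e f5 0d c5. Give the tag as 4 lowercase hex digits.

d247

Key decimal bytes [217, 212, 10] = d9 d4 0a is 3 bytes ≤ B = 4; zero-pad to 4 bytes: K' = d9 d4 0a 00.
K' ⊕ ipad = ef e2 3c 36.  K' ⊕ opad = 85 88 56 5c.
Inner input = (K'⊕ipad) ∥ m = ef e2 3c 36 ∥ 12 3e f5 0d c5.
Inner hash: even-index sum = 759 mod 256 = 247; odd-index sum = 355 mod 256 = 99 → f7 63.
Outer input = (K'⊕opad) ∥ inner = 85 88 56 5c ∥ f7 63.
Outer hash (tag): even-index sum = 466 mod 256 = 210; odd-index sum = 327 mod 256 = 71 → d2 47.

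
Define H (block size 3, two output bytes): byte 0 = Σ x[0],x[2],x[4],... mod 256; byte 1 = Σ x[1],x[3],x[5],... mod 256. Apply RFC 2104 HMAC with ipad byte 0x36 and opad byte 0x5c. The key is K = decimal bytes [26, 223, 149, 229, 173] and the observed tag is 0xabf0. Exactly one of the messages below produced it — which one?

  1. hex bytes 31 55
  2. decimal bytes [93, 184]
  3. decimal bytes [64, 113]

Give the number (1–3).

Key decimal bytes [26, 223, 149, 229, 173] = 1a df 95 e5 ad is 5 bytes > B = 3, so hash it first: H(key) = 5c c4, then zero-pad to 3 bytes: K' = 5c c4 00.
K' ⊕ ipad = 6a f2 36; K' ⊕ opad = 00 98 5c.
m1: inner = H(6a f2 36 31 55) = f5 23; tag = H(00 98 5c f5 23) = 7f8d
m2: inner = H(6a f2 36 5d b8) = 58 4f; tag = H(00 98 5c 58 4f) = abf0 ← matches
m3: inner = H(6a f2 36 40 71) = 11 32; tag = H(00 98 5c 11 32) = 8ea9

2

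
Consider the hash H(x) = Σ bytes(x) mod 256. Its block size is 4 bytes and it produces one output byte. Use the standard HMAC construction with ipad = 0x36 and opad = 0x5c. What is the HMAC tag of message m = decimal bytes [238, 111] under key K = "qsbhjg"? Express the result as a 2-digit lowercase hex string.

7f

Key "qsbhjg" = 71 73 62 68 6a 67 is 6 bytes > B = 4, so hash it first: H(key) = 7f, then zero-pad to 4 bytes: K' = 7f 00 00 00.
K' ⊕ ipad = 49 36 36 36.  K' ⊕ opad = 23 5c 5c 5c.
Inner input = (K'⊕ipad) ∥ m = 49 36 36 36 ∥ ee 6f.
Inner hash: sum = 73+54+54+54+238+111 = 584; mod 256 = 72 → 48.
Outer input = (K'⊕opad) ∥ inner = 23 5c 5c 5c ∥ 48.
Outer hash (tag): sum = 35+92+92+92+72 = 383; mod 256 = 127 → 7f.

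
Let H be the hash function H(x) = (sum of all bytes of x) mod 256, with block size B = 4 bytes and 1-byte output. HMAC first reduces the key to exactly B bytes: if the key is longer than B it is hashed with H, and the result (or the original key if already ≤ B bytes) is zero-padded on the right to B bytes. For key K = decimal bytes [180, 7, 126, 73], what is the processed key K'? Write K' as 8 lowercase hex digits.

Key decimal bytes [180, 7, 126, 73] = b4 07 7e 49 is exactly B = 4 bytes: K' = b4 07 7e 49.

b4077e49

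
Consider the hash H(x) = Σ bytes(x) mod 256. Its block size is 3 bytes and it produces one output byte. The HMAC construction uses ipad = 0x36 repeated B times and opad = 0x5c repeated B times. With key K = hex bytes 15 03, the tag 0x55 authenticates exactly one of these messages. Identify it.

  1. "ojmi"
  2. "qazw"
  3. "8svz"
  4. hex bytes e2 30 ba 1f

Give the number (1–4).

2

Key hex bytes 15 03 is 2 bytes ≤ B = 3; zero-pad to 3 bytes: K' = 15 03 00.
K' ⊕ ipad = 23 35 36; K' ⊕ opad = 49 5f 5c.
m1: inner = H(23 35 36 6f 6a 6d 69) = 3d; tag = H(49 5f 5c 3d) = 41
m2: inner = H(23 35 36 71 61 7a 77) = 51; tag = H(49 5f 5c 51) = 55 ← matches
m3: inner = H(23 35 36 38 73 76 7a) = 29; tag = H(49 5f 5c 29) = 2d
m4: inner = H(23 35 36 e2 30 ba 1f) = 79; tag = H(49 5f 5c 79) = 7d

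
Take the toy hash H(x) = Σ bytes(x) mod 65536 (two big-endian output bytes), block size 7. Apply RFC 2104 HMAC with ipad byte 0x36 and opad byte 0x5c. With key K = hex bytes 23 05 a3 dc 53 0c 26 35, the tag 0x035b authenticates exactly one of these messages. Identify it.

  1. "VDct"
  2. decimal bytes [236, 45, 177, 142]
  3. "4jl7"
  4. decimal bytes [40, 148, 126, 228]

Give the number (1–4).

Key hex bytes 23 05 a3 dc 53 0c 26 35 is 8 bytes > B = 7, so hash it first: H(key) = 02 61, then zero-pad to 7 bytes: K' = 02 61 00 00 00 00 00.
K' ⊕ ipad = 34 57 36 36 36 36 36; K' ⊕ opad = 5e 3d 5c 5c 5c 5c 5c.
m1: inner = H(34 57 36 36 36 36 36 56 44 63 74) = 03 0a; tag = H(5e 3d 5c 5c 5c 5c 5c 03 0a) = 0274
m2: inner = H(34 57 36 36 36 36 36 ec 2d b1 8e) = 03 f1; tag = H(5e 3d 5c 5c 5c 5c 5c 03 f1) = 035b ← matches
m3: inner = H(34 57 36 36 36 36 36 34 6a 6c 37) = 02 da; tag = H(5e 3d 5c 5c 5c 5c 5c 02 da) = 0343
m4: inner = H(34 57 36 36 36 36 36 28 94 7e e4) = 03 b7; tag = H(5e 3d 5c 5c 5c 5c 5c 03 b7) = 0321

2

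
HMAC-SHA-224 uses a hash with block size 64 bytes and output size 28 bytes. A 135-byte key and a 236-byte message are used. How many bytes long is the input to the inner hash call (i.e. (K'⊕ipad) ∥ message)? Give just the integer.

300

Key is 135 > 64 bytes, so it is hashed to 28 bytes then zero-padded to 64: |K'| = 64.
Inner input = (K'⊕ipad) ∥ m → 64 + 236 = 300 bytes.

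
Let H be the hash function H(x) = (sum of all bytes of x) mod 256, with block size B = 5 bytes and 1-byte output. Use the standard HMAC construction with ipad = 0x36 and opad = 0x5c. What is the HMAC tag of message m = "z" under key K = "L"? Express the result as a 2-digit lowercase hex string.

Key "L" = 4c is 1 byte ≤ B = 5; zero-pad to 5 bytes: K' = 4c 00 00 00 00.
K' ⊕ ipad = 7a 36 36 36 36.  K' ⊕ opad = 10 5c 5c 5c 5c.
Inner input = (K'⊕ipad) ∥ m = 7a 36 36 36 36 ∥ 7a.
Inner hash: sum = 122+54+54+54+54+122 = 460; mod 256 = 204 → cc.
Outer input = (K'⊕opad) ∥ inner = 10 5c 5c 5c 5c ∥ cc.
Outer hash (tag): sum = 16+92+92+92+92+204 = 588; mod 256 = 76 → 4c.

4c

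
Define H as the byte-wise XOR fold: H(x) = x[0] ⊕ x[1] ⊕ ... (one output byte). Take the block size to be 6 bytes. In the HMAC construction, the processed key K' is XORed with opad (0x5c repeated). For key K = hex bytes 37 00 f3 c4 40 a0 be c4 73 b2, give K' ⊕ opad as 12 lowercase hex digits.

Key hex bytes 37 00 f3 c4 40 a0 be c4 73 b2 is 10 bytes > B = 6, so hash it first: H(key) = 5b, then zero-pad to 6 bytes: K' = 5b 00 00 00 00 00.
XOR each byte with 0x5c: 5b⊕5c=07, 00⊕5c=5c, 00⊕5c=5c, 00⊕5c=5c, 00⊕5c=5c, 00⊕5c=5c.

075c5c5c5c5c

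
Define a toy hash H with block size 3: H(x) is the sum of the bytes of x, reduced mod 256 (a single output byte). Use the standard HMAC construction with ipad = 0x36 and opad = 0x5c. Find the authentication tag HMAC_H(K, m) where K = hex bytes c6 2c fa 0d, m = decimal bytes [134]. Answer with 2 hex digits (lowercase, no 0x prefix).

1e

Key hex bytes c6 2c fa 0d is 4 bytes > B = 3, so hash it first: H(key) = f9, then zero-pad to 3 bytes: K' = f9 00 00.
K' ⊕ ipad = cf 36 36.  K' ⊕ opad = a5 5c 5c.
Inner input = (K'⊕ipad) ∥ m = cf 36 36 ∥ 86.
Inner hash: sum = 207+54+54+134 = 449; mod 256 = 193 → c1.
Outer input = (K'⊕opad) ∥ inner = a5 5c 5c ∥ c1.
Outer hash (tag): sum = 165+92+92+193 = 542; mod 256 = 30 → 1e.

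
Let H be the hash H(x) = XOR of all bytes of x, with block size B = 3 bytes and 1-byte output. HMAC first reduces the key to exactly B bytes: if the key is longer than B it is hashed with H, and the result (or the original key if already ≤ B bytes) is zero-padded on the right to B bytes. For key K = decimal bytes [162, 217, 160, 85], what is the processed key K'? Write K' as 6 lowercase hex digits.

|K| = 4 > B = 3, so first hash the key.
H(K): XOR a2⊕d9⊕a0⊕55 = 8e.
Zero-pad H(K) = 8e to 3 bytes: K' = 8e 00 00.

8e0000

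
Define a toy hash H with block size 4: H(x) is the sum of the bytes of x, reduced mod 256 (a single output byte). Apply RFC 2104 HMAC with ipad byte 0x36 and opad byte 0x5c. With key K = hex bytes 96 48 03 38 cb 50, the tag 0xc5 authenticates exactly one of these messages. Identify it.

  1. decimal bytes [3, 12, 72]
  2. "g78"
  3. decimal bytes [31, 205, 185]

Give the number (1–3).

Key hex bytes 96 48 03 38 cb 50 is 6 bytes > B = 4, so hash it first: H(key) = 34, then zero-pad to 4 bytes: K' = 34 00 00 00.
K' ⊕ ipad = 02 36 36 36; K' ⊕ opad = 68 5c 5c 5c.
m1: inner = H(02 36 36 36 03 0c 48) = fb; tag = H(68 5c 5c 5c fb) = 77
m2: inner = H(02 36 36 36 67 37 38) = 7a; tag = H(68 5c 5c 5c 7a) = f6
m3: inner = H(02 36 36 36 1f cd b9) = 49; tag = H(68 5c 5c 5c 49) = c5 ← matches

3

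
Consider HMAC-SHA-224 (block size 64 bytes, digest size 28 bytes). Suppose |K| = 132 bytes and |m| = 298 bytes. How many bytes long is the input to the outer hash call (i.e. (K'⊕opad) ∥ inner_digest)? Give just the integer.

Key is 132 > 64 bytes, so it is hashed to 28 bytes then zero-padded to 64: |K'| = 64.
Outer input = (K'⊕opad) ∥ H(inner) → 64 + 28 = 92 bytes.

92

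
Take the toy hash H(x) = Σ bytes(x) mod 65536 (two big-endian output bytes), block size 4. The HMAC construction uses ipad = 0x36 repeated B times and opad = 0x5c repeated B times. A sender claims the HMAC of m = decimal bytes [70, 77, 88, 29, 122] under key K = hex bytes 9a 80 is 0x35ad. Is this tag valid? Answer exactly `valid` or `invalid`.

Key hex bytes 9a 80 is 2 bytes ≤ B = 4; zero-pad to 4 bytes: K' = 9a 80 00 00.
K' ⊕ ipad = ac b6 36 36; K' ⊕ opad = c6 dc 5c 5c.
Inner hash: sum = 172+182+54+54+70+77+88+29+122 = 848 → 03 50.
Outer hash (recomputed tag): sum = 198+220+92+92+3+80 = 685 → 02 ad.
Recomputed tag = 02ad; claimed = 35ad → mismatch.

invalid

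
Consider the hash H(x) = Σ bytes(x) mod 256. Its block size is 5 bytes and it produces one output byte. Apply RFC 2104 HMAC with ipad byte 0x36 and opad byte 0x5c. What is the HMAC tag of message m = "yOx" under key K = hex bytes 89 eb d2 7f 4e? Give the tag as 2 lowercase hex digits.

Key hex bytes 89 eb d2 7f 4e is exactly B = 5 bytes: K' = 89 eb d2 7f 4e.
K' ⊕ ipad = bf dd e4 49 78.  K' ⊕ opad = d5 b7 8e 23 12.
Inner input = (K'⊕ipad) ∥ m = bf dd e4 49 78 ∥ 79 4f 78.
Inner hash: sum = 191+221+228+73+120+121+79+120 = 1153; mod 256 = 129 → 81.
Outer input = (K'⊕opad) ∥ inner = d5 b7 8e 23 12 ∥ 81.
Outer hash (tag): sum = 213+183+142+35+18+129 = 720; mod 256 = 208 → d0.

d0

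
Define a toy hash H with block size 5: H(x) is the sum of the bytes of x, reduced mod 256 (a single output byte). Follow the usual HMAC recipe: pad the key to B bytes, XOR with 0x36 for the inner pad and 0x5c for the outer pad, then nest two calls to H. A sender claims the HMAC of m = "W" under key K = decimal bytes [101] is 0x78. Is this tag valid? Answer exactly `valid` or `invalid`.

Key decimal bytes [101] = 65 is 1 byte ≤ B = 5; zero-pad to 5 bytes: K' = 65 00 00 00 00.
K' ⊕ ipad = 53 36 36 36 36; K' ⊕ opad = 39 5c 5c 5c 5c.
Inner hash: sum = 83+54+54+54+54+87 = 386; mod 256 = 130 → 82.
Outer hash (recomputed tag): sum = 57+92+92+92+92+130 = 555; mod 256 = 43 → 2b.
Recomputed tag = 2b; claimed = 78 → mismatch.

invalid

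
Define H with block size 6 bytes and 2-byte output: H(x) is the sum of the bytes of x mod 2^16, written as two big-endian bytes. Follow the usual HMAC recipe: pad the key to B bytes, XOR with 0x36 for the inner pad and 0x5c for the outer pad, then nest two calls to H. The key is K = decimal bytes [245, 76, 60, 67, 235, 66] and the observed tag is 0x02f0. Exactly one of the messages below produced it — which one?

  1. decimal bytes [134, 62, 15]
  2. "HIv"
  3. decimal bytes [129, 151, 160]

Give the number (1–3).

1

Key decimal bytes [245, 76, 60, 67, 235, 66] = f5 4c 3c 43 eb 42 is exactly B = 6 bytes: K' = f5 4c 3c 43 eb 42.
K' ⊕ ipad = c3 7a 0a 75 dd 74; K' ⊕ opad = a9 10 60 1f b7 1e.
m1: inner = H(c3 7a 0a 75 dd 74 86 3e 0f) = 03 e0; tag = H(a9 10 60 1f b7 1e 03 e0) = 02f0 ← matches
m2: inner = H(c3 7a 0a 75 dd 74 48 49 76) = 04 14; tag = H(a9 10 60 1f b7 1e 04 14) = 0225
m3: inner = H(c3 7a 0a 75 dd 74 81 97 a0) = 04 c5; tag = H(a9 10 60 1f b7 1e 04 c5) = 02d6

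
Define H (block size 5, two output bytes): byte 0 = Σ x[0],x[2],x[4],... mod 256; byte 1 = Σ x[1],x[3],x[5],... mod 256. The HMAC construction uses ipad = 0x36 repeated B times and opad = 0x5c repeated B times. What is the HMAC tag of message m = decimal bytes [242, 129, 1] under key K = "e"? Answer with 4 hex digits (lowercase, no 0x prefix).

50f8

Key "e" = 65 is 1 byte ≤ B = 5; zero-pad to 5 bytes: K' = 65 00 00 00 00.
K' ⊕ ipad = 53 36 36 36 36.  K' ⊕ opad = 39 5c 5c 5c 5c.
Inner input = (K'⊕ipad) ∥ m = 53 36 36 36 36 ∥ f2 81 01.
Inner hash: even-index sum = 320 mod 256 = 64; odd-index sum = 351 mod 256 = 95 → 40 5f.
Outer input = (K'⊕opad) ∥ inner = 39 5c 5c 5c 5c ∥ 40 5f.
Outer hash (tag): even-index sum = 336 mod 256 = 80; odd-index sum = 248 mod 256 = 248 → 50 f8.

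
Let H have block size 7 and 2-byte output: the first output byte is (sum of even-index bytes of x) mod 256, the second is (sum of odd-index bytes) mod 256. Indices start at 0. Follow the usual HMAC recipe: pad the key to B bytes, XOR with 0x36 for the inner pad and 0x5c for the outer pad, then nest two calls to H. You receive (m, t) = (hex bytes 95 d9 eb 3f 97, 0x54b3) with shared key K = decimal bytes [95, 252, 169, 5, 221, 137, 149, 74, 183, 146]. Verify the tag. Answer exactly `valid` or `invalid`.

valid

Key decimal bytes [95, 252, 169, 5, 221, 137, 149, 74, 183, 146] = 5f fc a9 05 dd 89 95 4a b7 92 is 10 bytes > B = 7, so hash it first: H(key) = 31 66, then zero-pad to 7 bytes: K' = 31 66 00 00 00 00 00.
K' ⊕ ipad = 07 50 36 36 36 36 36; K' ⊕ opad = 6d 3a 5c 5c 5c 5c 5c.
Inner hash: even-index sum = 449 mod 256 = 193; odd-index sum = 723 mod 256 = 211 → c1 d3.
Outer hash (recomputed tag): even-index sum = 596 mod 256 = 84; odd-index sum = 435 mod 256 = 179 → 54 b3.
Recomputed tag = 54b3; claimed = 54b3 → match.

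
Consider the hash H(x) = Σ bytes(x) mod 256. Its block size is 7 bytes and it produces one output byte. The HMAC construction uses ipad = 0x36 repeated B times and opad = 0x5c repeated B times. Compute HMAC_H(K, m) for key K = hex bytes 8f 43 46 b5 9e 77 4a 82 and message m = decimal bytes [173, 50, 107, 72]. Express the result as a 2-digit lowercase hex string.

88

Key hex bytes 8f 43 46 b5 9e 77 4a 82 is 8 bytes > B = 7, so hash it first: H(key) = ae, then zero-pad to 7 bytes: K' = ae 00 00 00 00 00 00.
K' ⊕ ipad = 98 36 36 36 36 36 36.  K' ⊕ opad = f2 5c 5c 5c 5c 5c 5c.
Inner input = (K'⊕ipad) ∥ m = 98 36 36 36 36 36 36 ∥ ad 32 6b 48.
Inner hash: sum = 152+54+54+54+54+54+54+173+50+107+72 = 878; mod 256 = 110 → 6e.
Outer input = (K'⊕opad) ∥ inner = f2 5c 5c 5c 5c 5c 5c ∥ 6e.
Outer hash (tag): sum = 242+92+92+92+92+92+92+110 = 904; mod 256 = 136 → 88.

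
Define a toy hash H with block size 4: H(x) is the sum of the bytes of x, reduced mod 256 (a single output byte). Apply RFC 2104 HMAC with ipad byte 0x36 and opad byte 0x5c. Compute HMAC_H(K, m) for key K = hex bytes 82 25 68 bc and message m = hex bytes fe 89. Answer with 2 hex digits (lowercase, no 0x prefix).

a1

Key hex bytes 82 25 68 bc is exactly B = 4 bytes: K' = 82 25 68 bc.
K' ⊕ ipad = b4 13 5e 8a.  K' ⊕ opad = de 79 34 e0.
Inner input = (K'⊕ipad) ∥ m = b4 13 5e 8a ∥ fe 89.
Inner hash: sum = 180+19+94+138+254+137 = 822; mod 256 = 54 → 36.
Outer input = (K'⊕opad) ∥ inner = de 79 34 e0 ∥ 36.
Outer hash (tag): sum = 222+121+52+224+54 = 673; mod 256 = 161 → a1.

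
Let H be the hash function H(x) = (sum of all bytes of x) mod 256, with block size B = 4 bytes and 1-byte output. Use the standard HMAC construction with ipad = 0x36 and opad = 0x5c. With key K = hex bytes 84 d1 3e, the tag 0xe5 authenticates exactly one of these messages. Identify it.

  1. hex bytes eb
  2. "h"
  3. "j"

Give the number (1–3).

1

Key hex bytes 84 d1 3e is 3 bytes ≤ B = 4; zero-pad to 4 bytes: K' = 84 d1 3e 00.
K' ⊕ ipad = b2 e7 08 36; K' ⊕ opad = d8 8d 62 5c.
m1: inner = H(b2 e7 08 36 eb) = c2; tag = H(d8 8d 62 5c c2) = e5 ← matches
m2: inner = H(b2 e7 08 36 68) = 3f; tag = H(d8 8d 62 5c 3f) = 62
m3: inner = H(b2 e7 08 36 6a) = 41; tag = H(d8 8d 62 5c 41) = 64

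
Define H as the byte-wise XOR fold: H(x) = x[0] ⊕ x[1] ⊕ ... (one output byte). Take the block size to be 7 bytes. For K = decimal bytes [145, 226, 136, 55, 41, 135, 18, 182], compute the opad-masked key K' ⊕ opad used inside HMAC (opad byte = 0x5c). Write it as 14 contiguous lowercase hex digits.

Key decimal bytes [145, 226, 136, 55, 41, 135, 18, 182] = 91 e2 88 37 29 87 12 b6 is 8 bytes > B = 7, so hash it first: H(key) = c6, then zero-pad to 7 bytes: K' = c6 00 00 00 00 00 00.
XOR each byte with 0x5c: c6⊕5c=9a, 00⊕5c=5c, 00⊕5c=5c, 00⊕5c=5c, 00⊕5c=5c, 00⊕5c=5c, 00⊕5c=5c.

9a5c5c5c5c5c5c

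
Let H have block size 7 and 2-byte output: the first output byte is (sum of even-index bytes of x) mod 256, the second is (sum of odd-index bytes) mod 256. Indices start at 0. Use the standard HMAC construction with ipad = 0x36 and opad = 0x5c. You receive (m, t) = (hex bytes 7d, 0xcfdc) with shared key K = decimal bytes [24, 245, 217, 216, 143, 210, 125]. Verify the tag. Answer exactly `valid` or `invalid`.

Key decimal bytes [24, 245, 217, 216, 143, 210, 125] = 18 f5 d9 d8 8f d2 7d is exactly B = 7 bytes: K' = 18 f5 d9 d8 8f d2 7d.
K' ⊕ ipad = 2e c3 ef ee b9 e4 4b; K' ⊕ opad = 44 a9 85 84 d3 8e 21.
Inner hash: even-index sum = 545 mod 256 = 33; odd-index sum = 786 mod 256 = 18 → 21 12.
Outer hash (recomputed tag): even-index sum = 463 mod 256 = 207; odd-index sum = 476 mod 256 = 220 → cf dc.
Recomputed tag = cfdc; claimed = cfdc → match.

valid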